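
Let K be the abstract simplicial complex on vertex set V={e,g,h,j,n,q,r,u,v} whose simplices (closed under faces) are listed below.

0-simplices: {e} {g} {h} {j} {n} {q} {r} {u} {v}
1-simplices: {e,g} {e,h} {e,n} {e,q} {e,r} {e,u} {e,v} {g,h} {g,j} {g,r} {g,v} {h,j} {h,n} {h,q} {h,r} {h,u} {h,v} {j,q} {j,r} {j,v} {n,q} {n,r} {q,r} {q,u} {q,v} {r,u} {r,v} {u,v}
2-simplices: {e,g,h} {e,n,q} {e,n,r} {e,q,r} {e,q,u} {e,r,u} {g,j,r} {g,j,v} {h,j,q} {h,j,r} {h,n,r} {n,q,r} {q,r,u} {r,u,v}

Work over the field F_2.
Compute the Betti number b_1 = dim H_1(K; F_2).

b_1=8

n_0=9 n_1=28 n_2=14  [Z2]
∂1: piv[eg,eh,en,eq,er,eu,ev,gj] rk=8  ker:gh,gr,gv,hj,hn,hq,hr,hu,hv,jq,jr,jv,nq,nr,qr,qu,qv,ru,rv,uv
∂2: piv[egh,enq,enr,eqr,equ,eru,gjr,gjv,hjq,hjr,hnr,ruv] rk=12  ker:nqr,qru
b_1=(28−8)−12=8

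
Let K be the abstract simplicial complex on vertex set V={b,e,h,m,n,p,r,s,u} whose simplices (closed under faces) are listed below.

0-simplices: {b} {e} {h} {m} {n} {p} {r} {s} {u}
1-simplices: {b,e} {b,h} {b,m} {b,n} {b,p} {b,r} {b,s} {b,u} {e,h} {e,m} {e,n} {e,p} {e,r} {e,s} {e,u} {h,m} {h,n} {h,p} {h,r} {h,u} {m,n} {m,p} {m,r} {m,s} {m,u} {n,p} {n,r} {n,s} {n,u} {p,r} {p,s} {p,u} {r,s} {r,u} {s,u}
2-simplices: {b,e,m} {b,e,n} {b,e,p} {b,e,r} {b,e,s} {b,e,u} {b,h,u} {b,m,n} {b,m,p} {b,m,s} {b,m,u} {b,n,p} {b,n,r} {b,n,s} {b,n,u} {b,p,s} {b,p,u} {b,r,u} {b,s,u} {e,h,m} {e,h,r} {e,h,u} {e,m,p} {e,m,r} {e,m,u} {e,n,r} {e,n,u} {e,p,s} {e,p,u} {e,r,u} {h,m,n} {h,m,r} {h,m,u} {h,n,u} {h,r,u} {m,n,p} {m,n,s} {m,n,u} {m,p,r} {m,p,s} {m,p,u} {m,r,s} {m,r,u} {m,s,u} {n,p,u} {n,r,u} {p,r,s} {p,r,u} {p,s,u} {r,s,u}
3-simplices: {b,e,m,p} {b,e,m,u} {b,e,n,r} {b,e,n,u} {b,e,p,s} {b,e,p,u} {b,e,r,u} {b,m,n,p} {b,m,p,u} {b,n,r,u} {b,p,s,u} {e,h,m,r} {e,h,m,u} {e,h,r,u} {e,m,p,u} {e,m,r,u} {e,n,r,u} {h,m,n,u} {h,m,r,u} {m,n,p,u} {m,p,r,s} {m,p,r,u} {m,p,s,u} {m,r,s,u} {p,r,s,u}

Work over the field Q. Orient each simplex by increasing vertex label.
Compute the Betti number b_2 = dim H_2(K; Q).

b_2=3

n_0=9 n_1=35 n_2=50 n_3=25  [Q]
∂1: piv[be,bh,bm,bn,bp,br,bs,bu] rk=8  ker:eh,em,en,ep,er,es,eu,hm,hn,hp,hr,hu,mn,mp,mr,ms,mu,np,nr,ns,nu,pr,ps,pu,rs,ru,su
∂2: piv[bem,ben,bep,ber,bes,beu,bhu,bmn,bmp,bms,bmu,bnp,bnr,bns,bnu,bps,bpu,bru,bsu,ehm,ehr,ehu,emr,hmn,mpr,mrs] rk=26  ker:emp,emu,enr,enu,eps,epu,eru,hmr,hmu,hnu,hru,mnp,mns,mnu,mps,mpu,mru,msu,npu,nru,prs,pru,psu,rsu
∂3: piv[bemp,bemu,benr,benu,beps,bepu,beru,bmnp,bmpu,bnru,bpsu,ehmr,ehmu,ehru,emru,hmnu,mnpu,mprs,mpru,mpsu,mrsu] rk=21  ker:empu,enru,hmru,prsu
b_2=(50−26)−21=3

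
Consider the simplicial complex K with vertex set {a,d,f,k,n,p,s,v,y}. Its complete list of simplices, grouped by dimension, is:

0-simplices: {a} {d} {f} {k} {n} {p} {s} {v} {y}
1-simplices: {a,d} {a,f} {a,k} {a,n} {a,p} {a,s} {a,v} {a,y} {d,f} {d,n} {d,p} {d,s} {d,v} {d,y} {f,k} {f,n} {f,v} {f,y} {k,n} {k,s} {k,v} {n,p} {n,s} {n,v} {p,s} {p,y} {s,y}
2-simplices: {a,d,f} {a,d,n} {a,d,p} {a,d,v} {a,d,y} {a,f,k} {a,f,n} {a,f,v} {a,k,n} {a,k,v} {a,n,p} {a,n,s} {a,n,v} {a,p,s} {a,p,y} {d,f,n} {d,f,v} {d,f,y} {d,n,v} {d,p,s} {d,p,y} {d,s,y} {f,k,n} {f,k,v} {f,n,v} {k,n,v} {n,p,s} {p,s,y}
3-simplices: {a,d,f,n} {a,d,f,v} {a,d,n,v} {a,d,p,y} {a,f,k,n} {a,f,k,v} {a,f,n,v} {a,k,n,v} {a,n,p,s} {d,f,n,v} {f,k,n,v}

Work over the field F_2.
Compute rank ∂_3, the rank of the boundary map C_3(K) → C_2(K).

n_0=9 n_1=27 n_2=28 n_3=11  [Z2]
∂1: piv[ad,af,ak,an,ap,as,av,ay] rk=8  ker:df,dn,dp,ds,dv,dy,fk,fn,fv,fy,kn,ks,kv,np,ns,nv,ps,py,sy
∂2: piv[adf,adn,adp,adv,ady,afk,afn,afv,akn,akv,anp,ans,anv,aps,apy,dfy,dps,dsy] rk=18  ker:dfn,dfv,dnv,dpy,fkn,fkv,fnv,knv,nps,psy
∂3: piv[adfn,adfv,adnv,adpy,afkn,afkv,afnv,aknv,anps] rk=9  ker:dfnv,fknv
rk∂_3=9

rank∂_3=9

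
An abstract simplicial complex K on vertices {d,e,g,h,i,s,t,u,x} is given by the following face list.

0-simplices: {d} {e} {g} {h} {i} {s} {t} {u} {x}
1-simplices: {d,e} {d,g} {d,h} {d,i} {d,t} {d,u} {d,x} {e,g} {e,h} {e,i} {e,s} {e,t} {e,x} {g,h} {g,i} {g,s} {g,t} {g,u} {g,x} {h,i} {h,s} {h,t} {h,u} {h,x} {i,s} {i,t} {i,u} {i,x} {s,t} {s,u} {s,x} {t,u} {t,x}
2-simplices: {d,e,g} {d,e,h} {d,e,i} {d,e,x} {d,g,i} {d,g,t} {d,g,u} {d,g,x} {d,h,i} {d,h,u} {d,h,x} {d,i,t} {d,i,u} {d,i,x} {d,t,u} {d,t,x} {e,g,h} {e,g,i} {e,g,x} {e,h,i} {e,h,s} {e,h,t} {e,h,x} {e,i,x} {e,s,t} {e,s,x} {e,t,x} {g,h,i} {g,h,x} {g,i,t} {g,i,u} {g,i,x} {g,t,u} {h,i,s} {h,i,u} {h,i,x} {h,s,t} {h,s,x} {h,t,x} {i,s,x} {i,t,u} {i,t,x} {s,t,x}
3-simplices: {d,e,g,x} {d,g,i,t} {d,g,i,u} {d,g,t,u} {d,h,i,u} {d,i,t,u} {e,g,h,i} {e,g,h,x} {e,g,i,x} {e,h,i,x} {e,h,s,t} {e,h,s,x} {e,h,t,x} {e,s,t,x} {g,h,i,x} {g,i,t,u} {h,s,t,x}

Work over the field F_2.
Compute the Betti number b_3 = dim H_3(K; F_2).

b_3=3

n_0=9 n_1=33 n_2=43 n_3=17  [Z2]
∂1: piv[de,dg,dh,di,dt,du,dx,es] rk=8  ker:eg,eh,ei,et,ex,gh,gi,gs,gt,gu,gx,hi,hs,ht,hu,hx,is,it,iu,ix,st,su,sx,tu,tx
∂2: piv[deg,deh,dei,dex,dgi,dgt,dgu,dgx,dhi,dhu,dhx,dit,diu,dix,dtu,dtx,egh,ehs,eht,est,esx,etx,his] rk=23  ker:egi,egx,ehi,ehx,eix,ghi,ghx,git,giu,gix,gtu,hiu,hix,hst,hsx,htx,isx,itu,itx,stx
∂3: piv[degx,dgit,dgiu,dgtu,dhiu,ditu,eghi,eghx,egix,ehix,ehst,ehsx,ehtx,estx] rk=14  ker:ghix,gitu,hstx
b_3=(17−14)−0=3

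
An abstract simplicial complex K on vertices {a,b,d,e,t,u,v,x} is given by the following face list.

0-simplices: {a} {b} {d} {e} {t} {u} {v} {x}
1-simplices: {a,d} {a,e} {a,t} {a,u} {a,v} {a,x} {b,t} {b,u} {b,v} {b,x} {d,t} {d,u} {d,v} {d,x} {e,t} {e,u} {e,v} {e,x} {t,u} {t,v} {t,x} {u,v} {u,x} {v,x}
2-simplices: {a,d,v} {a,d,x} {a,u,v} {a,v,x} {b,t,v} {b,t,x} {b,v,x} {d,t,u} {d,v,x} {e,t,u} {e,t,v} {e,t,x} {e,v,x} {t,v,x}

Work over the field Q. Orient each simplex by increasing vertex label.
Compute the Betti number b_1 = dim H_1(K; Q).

n_0=8 n_1=24 n_2=14  [Q]
∂1: piv[ad,ae,at,au,av,ax,bt] rk=7  ker:bu,bv,bx,dt,du,dv,dx,et,eu,ev,ex,tu,tv,tx,uv,ux,vx
∂2: piv[adv,adx,auv,avx,btv,btx,bvx,dtu,etu,etv,etx] rk=11  ker:dvx,evx,tvx
b_1=(24−7)−11=6

b_1=6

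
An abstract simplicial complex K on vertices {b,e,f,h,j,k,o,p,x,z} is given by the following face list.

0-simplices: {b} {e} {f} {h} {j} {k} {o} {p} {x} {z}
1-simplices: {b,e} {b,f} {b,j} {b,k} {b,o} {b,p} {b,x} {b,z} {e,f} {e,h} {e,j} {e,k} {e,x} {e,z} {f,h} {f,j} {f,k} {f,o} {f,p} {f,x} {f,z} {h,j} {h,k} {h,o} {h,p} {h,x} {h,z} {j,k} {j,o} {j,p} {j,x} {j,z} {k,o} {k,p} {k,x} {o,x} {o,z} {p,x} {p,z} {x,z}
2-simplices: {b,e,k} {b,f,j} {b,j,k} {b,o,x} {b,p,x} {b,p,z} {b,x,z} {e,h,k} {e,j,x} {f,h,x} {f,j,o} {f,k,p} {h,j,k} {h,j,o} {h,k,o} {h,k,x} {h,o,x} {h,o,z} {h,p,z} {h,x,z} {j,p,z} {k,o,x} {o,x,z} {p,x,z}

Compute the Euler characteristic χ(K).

n_0=10 n_1=40 n_2=24
χ=+10−40+24=-6

χ(K)=-6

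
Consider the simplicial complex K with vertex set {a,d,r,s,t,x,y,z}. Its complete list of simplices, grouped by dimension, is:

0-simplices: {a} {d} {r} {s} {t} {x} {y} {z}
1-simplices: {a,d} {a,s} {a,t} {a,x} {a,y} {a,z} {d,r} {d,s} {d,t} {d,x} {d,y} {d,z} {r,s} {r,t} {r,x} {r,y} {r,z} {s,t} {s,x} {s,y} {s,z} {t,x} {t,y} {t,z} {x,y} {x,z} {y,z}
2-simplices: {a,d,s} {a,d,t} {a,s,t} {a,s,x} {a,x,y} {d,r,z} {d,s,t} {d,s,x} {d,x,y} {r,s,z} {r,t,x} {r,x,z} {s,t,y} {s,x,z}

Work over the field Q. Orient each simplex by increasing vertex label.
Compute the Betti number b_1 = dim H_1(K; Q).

n_0=8 n_1=27 n_2=14  [Q]
∂1: piv[ad,as,at,ax,ay,az,dr] rk=7  ker:ds,dt,dx,dy,dz,rs,rt,rx,ry,rz,st,sx,sy,sz,tx,ty,tz,xy,xz,yz
∂2: piv[ads,adt,ast,asx,axy,drz,dsx,dxy,rsz,rtx,rxz,sty,sxz] rk=13  ker:dst
b_1=(27−7)−13=7

b_1=7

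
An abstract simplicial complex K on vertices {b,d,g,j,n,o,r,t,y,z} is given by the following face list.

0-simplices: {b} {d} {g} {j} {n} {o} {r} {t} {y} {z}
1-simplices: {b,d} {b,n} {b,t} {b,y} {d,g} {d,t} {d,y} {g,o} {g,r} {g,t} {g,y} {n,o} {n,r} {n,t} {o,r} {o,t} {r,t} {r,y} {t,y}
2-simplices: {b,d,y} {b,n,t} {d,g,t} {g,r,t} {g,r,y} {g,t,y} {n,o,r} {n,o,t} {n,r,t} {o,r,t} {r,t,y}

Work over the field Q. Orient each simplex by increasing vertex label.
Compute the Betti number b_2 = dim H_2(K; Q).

n_0=10 n_1=19 n_2=11  [Q]
∂1: piv[bd,bn,bt,by,dg,go,gr] rk=7  ker:dt,dy,gt,gy,no,nr,nt,or,ot,rt,ry,ty
∂2: piv[bdy,bnt,dgt,grt,gry,gty,nor,not,nrt] rk=9  ker:ort,rty
b_2=(11−9)−0=2

b_2=2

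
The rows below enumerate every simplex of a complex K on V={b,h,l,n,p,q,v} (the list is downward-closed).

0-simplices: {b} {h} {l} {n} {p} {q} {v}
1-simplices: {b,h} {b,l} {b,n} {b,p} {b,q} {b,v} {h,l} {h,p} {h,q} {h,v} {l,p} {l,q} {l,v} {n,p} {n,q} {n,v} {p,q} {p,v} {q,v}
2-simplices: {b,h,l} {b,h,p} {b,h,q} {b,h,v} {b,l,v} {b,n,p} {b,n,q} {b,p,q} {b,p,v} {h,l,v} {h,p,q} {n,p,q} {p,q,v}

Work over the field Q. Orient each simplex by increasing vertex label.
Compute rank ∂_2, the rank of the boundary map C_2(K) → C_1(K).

n_0=7 n_1=19 n_2=13  [Q]
∂1: piv[bh,bl,bn,bp,bq,bv] rk=6  ker:hl,hp,hq,hv,lp,lq,lv,np,nq,nv,pq,pv,qv
∂2: piv[bhl,bhp,bhq,bhv,blv,bnp,bnq,bpq,bpv,pqv] rk=10  ker:hlv,hpq,npq
rk∂_2=10

rank∂_2=10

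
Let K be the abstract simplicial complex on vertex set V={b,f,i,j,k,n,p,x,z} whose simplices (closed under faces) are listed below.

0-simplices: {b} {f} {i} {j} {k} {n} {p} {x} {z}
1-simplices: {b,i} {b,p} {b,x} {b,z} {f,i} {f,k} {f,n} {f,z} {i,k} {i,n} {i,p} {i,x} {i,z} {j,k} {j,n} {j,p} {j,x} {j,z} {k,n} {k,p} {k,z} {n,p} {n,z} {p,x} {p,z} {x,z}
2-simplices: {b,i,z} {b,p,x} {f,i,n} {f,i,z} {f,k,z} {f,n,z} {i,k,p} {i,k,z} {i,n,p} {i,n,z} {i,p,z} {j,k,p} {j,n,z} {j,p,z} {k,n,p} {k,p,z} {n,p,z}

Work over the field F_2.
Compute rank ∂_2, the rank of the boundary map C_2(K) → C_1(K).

n_0=9 n_1=26 n_2=17  [Z2]
∂1: piv[bi,bp,bx,bz,fi,fk,fn,jk] rk=8  ker:fz,ik,in,ip,ix,iz,jn,jp,jx,jz,kn,kp,kz,np,nz,px,pz,xz
∂2: piv[biz,bpx,fin,fiz,fkz,fnz,ikp,ikz,inp,ipz,jkp,jnz,jpz,knp] rk=14  ker:inz,kpz,npz
rk∂_2=14

rank∂_2=14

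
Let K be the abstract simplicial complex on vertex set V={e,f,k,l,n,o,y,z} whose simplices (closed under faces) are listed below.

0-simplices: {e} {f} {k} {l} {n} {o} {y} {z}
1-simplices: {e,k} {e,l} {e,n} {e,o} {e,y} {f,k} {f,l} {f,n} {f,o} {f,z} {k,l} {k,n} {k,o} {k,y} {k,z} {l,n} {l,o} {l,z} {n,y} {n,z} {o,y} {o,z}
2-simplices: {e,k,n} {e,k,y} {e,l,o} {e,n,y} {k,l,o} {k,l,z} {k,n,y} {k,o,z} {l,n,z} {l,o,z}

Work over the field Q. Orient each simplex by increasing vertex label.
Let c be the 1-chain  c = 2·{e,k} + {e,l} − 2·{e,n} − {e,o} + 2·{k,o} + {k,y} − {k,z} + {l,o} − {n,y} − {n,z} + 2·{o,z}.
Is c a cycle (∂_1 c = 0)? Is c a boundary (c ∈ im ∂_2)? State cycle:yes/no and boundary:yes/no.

n_0=8 n_1=22 n_2=10  [Q]
∂1: piv[ek,el,en,eo,ey,fk,fz] rk=7  ker:fl,fn,fo,kl,kn,ko,ky,kz,ln,lo,lz,ny,nz,oy,oz
∂2: piv[ekn,eky,elo,eny,klo,klz,koz,lnz] rk=8  ker:kny,loz
∂1c = 0
c vs im∂2: residual ≠ 0 ⇒ not boundary

cycle:yes boundary:no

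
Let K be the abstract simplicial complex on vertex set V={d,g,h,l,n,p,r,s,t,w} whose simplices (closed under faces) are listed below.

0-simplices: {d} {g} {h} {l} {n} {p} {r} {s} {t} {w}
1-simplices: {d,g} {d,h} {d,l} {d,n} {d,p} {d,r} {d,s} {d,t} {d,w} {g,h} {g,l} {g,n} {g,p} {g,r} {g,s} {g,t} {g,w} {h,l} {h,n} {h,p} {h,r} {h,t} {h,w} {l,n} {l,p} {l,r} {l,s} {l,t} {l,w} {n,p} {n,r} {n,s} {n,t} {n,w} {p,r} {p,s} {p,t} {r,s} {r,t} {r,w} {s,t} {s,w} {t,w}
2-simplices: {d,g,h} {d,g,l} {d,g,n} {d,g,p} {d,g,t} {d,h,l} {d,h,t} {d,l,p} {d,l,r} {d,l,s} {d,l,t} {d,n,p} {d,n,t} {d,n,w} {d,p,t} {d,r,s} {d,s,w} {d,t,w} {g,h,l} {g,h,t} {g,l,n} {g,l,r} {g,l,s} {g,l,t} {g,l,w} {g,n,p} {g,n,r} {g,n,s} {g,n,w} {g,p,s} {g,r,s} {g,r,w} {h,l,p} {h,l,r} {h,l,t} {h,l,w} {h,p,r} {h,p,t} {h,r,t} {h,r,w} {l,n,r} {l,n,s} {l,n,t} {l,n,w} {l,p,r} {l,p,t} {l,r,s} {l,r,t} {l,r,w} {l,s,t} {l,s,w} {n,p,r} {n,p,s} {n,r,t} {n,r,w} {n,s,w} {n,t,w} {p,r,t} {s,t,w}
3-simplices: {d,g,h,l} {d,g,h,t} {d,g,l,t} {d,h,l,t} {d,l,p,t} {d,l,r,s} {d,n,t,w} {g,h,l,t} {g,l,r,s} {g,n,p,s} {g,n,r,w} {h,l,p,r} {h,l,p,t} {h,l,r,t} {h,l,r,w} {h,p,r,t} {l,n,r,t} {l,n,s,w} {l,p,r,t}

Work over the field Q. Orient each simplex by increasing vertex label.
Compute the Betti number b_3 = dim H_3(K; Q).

b_3=2

n_0=10 n_1=43 n_2=59 n_3=19  [Q]
∂1: piv[dg,dh,dl,dn,dp,dr,ds,dt,dw] rk=9  ker:gh,gl,gn,gp,gr,gs,gt,gw,hl,hn,hp,hr,ht,hw,ln,lp,lr,ls,lt,lw,np,nr,ns,nt,nw,pr,ps,pt,rs,rt,rw,st,sw,tw
∂2: piv[dgh,dgl,dgn,dgp,dgt,dhl,dht,dlp,dlr,dls,dlt,dnp,dnt,dnw,dpt,drs,dsw,dtw,gln,glr,gls,glw,gnr,gns,gnw,gps,grw,hlp,hlr,hlw,hpr,hrt,lst] rk=33  ker:ghl,ght,glt,gnp,grs,hlt,hpt,hrw,lnr,lns,lnt,lnw,lpr,lpt,lrs,lrt,lrw,lsw,npr,nps,nrt,nrw,nsw,ntw,prt,stw
∂3: piv[dghl,dght,dglt,dhlt,dlpt,dlrs,dntw,glrs,gnps,gnrw,hlpr,hlpt,hlrt,hlrw,hprt,lnrt,lnsw] rk=17  ker:ghlt,lprt
b_3=(19−17)−0=2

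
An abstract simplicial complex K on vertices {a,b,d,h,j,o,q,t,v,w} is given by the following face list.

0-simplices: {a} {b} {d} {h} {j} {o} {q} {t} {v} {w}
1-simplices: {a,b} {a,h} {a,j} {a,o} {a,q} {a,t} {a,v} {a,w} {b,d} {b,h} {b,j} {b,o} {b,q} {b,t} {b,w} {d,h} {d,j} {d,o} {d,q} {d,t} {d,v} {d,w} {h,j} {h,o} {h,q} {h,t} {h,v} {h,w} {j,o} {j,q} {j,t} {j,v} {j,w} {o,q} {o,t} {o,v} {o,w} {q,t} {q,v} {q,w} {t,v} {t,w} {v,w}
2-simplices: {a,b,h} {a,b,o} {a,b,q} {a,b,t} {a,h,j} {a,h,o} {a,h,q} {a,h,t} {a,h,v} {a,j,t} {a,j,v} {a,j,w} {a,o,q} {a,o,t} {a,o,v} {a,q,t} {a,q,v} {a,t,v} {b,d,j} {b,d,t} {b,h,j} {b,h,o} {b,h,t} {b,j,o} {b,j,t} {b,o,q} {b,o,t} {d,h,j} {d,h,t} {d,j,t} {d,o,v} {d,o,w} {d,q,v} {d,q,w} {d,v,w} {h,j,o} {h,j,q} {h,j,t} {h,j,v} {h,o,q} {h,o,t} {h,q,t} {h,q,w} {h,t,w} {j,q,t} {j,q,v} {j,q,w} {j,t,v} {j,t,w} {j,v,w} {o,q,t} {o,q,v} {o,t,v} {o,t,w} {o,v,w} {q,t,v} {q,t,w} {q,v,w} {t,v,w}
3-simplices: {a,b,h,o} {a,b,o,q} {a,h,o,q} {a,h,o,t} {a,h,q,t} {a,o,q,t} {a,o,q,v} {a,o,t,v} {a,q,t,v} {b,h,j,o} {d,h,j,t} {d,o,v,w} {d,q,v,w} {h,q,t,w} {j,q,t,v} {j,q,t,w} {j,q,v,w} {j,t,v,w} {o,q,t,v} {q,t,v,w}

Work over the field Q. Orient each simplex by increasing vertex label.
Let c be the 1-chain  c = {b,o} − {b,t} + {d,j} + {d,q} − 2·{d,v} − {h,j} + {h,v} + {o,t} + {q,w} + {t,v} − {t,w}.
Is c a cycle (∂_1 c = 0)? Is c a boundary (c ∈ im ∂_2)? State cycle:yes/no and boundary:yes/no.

n_0=10 n_1=43 n_2=59 n_3=20  [Q]
∂1: piv[ab,ah,aj,ao,aq,at,av,aw,bd] rk=9  ker:bh,bj,bo,bq,bt,bw,dh,dj,do,dq,dt,dv,dw,hj,ho,hq,ht,hv,hw,jo,jq,jt,jv,jw,oq,ot,ov,ow,qt,qv,qw,tv,tw,vw
∂2: piv[abh,abo,abq,abt,ahj,aho,ahq,aht,ahv,ajt,ajv,ajw,aoq,aot,aov,aqt,aqv,atv,bdj,bdt,bhj,bjo,dhj,dov,dow,dqv,dqw,dvw,hjq,hqw,htw,jqw] rk=32  ker:bho,bht,bjt,boq,bot,dht,djt,hjo,hjt,hjv,hoq,hot,hqt,jqt,jqv,jtv,jtw,jvw,oqt,oqv,otv,otw,ovw,qtv,qtw,qvw,tvw
∂3: piv[abho,aboq,ahoq,ahot,ahqt,aoqt,aoqv,aotv,aqtv,bhjo,dhjt,dovw,dqvw,hqtw,jqtv,jqtw,jqvw,jtvw] rk=18  ker:oqtv,qtvw
∂1c = 0
c vs im∂2: residual ≠ 0 ⇒ not boundary

cycle:yes boundary:no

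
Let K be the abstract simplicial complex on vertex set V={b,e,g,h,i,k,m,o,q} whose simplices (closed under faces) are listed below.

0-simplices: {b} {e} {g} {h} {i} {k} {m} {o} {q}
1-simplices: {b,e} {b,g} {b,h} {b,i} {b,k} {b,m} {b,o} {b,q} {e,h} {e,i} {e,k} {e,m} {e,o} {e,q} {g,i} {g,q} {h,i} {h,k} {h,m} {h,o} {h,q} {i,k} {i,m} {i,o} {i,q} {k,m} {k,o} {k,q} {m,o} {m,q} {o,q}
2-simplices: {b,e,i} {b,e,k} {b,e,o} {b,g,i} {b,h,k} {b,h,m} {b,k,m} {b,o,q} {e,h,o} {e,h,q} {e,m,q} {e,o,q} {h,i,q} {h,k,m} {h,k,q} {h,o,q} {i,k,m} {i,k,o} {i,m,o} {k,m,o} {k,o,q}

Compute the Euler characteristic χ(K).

χ(K)=-1

n_0=9 n_1=31 n_2=21
χ=+9−31+21=-1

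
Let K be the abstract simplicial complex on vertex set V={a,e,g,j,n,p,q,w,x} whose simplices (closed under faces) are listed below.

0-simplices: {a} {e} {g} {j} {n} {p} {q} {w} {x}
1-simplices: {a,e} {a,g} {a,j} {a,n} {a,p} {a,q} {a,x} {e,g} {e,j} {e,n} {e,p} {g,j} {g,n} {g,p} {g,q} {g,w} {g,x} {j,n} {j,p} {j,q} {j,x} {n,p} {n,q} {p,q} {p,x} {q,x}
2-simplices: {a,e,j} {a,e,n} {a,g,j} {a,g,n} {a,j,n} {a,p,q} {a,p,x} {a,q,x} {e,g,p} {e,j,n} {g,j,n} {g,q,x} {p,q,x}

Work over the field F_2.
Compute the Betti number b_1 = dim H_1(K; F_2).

n_0=9 n_1=26 n_2=13  [Z2]
∂1: piv[ae,ag,aj,an,ap,aq,ax,gw] rk=8  ker:eg,ej,en,ep,gj,gn,gp,gq,gx,jn,jp,jq,jx,np,nq,pq,px,qx
∂2: piv[aej,aen,agj,agn,ajn,apq,apx,aqx,egp,gqx] rk=10  ker:ejn,gjn,pqx
b_1=(26−8)−10=8

b_1=8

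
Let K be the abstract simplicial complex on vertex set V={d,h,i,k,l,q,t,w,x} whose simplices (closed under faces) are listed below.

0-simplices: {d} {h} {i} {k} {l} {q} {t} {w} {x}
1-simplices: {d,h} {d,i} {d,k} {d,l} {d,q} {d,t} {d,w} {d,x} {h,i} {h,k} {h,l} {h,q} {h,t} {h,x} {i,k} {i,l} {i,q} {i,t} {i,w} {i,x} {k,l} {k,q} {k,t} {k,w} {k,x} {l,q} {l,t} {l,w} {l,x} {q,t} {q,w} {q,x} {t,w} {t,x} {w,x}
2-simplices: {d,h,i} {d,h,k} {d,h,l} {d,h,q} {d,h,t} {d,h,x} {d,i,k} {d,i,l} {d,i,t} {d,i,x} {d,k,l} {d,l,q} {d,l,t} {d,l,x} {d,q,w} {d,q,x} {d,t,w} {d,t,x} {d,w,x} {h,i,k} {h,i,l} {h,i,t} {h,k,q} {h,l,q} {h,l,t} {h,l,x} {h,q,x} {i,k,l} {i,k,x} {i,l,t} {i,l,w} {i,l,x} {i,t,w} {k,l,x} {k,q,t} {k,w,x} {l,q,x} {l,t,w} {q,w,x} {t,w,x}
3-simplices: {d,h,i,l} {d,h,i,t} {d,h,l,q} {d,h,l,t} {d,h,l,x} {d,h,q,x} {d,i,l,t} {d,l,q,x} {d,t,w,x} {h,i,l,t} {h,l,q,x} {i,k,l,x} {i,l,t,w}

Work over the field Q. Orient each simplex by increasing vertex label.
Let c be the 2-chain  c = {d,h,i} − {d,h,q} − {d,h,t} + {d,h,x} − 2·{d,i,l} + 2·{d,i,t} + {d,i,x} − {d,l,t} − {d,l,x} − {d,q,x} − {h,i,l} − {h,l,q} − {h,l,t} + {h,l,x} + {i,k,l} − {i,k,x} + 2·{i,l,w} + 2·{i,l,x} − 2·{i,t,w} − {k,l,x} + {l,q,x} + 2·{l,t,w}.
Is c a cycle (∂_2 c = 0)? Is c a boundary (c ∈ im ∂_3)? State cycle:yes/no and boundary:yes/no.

n_0=9 n_1=35 n_2=40 n_3=13  [Q]
∂1: piv[dh,di,dk,dl,dq,dt,dw,dx] rk=8  ker:hi,hk,hl,hq,ht,hx,ik,il,iq,it,iw,ix,kl,kq,kt,kw,kx,lq,lt,lw,lx,qt,qw,qx,tw,tx,wx
∂2: piv[dhi,dhk,dhl,dhq,dht,dhx,dik,dil,dit,dix,dkl,dlq,dlt,dlx,dqw,dqx,dtw,dtx,dwx,hkq,ikx,ilw,itw,kqt,kwx] rk=25  ker:hik,hil,hit,hlq,hlt,hlx,hqx,ikl,ilt,ilx,klx,lqx,ltw,qwx,twx
∂3: piv[dhil,dhit,dhlq,dhlt,dhlx,dhqx,dilt,dlqx,dtwx,iklx,iltw] rk=11  ker:hilt,hlqx
∂2c = 0
c vs im∂3: residual ≠ 0 ⇒ not boundary

cycle:yes boundary:no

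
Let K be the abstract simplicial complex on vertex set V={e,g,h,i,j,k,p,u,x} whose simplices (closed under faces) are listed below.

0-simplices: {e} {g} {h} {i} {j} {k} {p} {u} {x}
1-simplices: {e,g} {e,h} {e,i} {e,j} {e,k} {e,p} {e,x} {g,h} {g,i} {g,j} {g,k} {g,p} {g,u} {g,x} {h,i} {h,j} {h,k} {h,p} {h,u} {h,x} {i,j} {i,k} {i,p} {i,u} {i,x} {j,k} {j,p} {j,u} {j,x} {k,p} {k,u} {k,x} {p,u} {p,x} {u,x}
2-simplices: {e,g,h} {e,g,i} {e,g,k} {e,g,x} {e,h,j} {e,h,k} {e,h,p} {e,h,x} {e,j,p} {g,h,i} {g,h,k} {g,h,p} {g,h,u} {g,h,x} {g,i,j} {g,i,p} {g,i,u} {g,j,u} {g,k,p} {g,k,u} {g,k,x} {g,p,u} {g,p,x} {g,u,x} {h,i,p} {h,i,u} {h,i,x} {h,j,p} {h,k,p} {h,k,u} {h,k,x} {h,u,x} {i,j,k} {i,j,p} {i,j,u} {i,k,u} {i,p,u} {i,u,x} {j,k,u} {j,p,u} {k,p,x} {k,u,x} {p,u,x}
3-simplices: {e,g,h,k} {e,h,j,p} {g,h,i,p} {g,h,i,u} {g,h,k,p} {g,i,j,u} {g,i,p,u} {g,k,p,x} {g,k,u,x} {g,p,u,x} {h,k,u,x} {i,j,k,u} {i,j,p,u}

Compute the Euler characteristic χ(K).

χ(K)=4

n_0=9 n_1=35 n_2=43 n_3=13
χ=+9−35+43−13=4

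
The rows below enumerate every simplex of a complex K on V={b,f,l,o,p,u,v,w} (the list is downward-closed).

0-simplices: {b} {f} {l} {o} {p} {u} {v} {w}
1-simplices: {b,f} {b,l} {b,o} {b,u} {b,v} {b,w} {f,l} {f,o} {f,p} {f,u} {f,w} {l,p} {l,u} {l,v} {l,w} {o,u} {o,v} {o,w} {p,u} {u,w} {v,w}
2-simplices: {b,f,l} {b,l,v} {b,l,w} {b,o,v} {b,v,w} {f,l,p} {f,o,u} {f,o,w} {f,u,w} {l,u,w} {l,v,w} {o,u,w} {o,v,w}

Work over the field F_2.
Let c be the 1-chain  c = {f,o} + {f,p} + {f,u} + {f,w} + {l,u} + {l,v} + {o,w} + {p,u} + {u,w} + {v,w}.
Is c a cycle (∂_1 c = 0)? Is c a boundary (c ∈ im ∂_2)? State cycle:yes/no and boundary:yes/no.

n_0=8 n_1=21 n_2=13  [Z2]
∂1: piv[bf,bl,bo,bu,bv,bw,fp] rk=7  ker:fl,fo,fu,fw,lp,lu,lv,lw,ou,ov,ow,pu,uw,vw
∂2: piv[bfl,blv,blw,bov,bvw,flp,fou,fow,fuw,luw,ovw] rk=11  ker:lvw,ouw
∂1c = 0
c vs im∂2: residual ≠ 0 ⇒ not boundary

cycle:yes boundary:no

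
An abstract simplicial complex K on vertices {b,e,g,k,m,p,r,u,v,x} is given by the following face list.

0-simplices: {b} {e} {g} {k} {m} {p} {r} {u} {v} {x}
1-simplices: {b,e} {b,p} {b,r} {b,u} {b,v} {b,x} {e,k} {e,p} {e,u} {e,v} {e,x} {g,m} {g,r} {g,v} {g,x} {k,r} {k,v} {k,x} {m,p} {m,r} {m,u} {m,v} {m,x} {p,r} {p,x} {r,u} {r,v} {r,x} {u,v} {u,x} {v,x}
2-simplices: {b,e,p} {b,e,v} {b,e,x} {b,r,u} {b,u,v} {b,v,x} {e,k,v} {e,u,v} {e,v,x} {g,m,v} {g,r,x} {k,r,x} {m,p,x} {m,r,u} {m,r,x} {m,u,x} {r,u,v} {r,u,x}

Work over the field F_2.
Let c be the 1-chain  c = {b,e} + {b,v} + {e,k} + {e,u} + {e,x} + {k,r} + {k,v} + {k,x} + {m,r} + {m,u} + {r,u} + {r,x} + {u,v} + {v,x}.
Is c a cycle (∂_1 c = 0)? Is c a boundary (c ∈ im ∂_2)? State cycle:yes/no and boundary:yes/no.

cycle:yes boundary:yes

n_0=10 n_1=31 n_2=18  [Z2]
∂1: piv[be,bp,br,bu,bv,bx,ek,gm,gr] rk=9  ker:ep,eu,ev,ex,gv,gx,kr,kv,kx,mp,mr,mu,mv,mx,pr,px,ru,rv,rx,uv,ux,vx
∂2: piv[bep,bev,bex,bru,buv,bvx,ekv,euv,gmv,grx,krx,mpx,mru,mrx,mux,ruv] rk=16  ker:evx,rux
∂1c = 0
c vs im∂2: reduces to 0 ⇒ boundary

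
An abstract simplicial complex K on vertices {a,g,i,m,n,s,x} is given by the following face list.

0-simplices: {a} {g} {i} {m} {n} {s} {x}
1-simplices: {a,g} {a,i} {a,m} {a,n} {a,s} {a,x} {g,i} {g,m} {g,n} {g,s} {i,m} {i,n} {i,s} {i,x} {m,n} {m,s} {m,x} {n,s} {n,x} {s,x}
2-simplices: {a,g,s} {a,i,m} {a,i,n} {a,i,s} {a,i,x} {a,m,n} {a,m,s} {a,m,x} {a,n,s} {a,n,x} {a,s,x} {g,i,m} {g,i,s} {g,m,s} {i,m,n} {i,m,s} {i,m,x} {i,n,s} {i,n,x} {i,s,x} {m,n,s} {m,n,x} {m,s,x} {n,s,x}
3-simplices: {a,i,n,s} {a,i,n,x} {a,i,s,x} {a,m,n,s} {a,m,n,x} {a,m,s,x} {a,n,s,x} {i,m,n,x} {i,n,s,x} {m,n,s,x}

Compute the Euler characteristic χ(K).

n_0=7 n_1=20 n_2=24 n_3=10
χ=+7−20+24−10=1

χ(K)=1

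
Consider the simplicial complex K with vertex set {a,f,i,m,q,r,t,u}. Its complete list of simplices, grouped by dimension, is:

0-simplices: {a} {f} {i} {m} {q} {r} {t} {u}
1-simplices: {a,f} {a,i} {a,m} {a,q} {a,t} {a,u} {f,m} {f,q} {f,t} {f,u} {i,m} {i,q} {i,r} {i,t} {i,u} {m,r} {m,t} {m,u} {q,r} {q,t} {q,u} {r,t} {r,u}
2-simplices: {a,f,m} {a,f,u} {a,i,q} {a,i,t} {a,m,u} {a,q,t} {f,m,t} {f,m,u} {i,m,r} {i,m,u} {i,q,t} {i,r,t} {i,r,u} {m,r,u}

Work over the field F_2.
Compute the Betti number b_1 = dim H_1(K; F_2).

n_0=8 n_1=23 n_2=14  [Z2]
∂1: piv[af,ai,am,aq,at,au,ir] rk=7  ker:fm,fq,ft,fu,im,iq,it,iu,mr,mt,mu,qr,qt,qu,rt,ru
∂2: piv[afm,afu,aiq,ait,amu,aqt,fmt,imr,imu,irt,iru] rk=11  ker:fmu,iqt,mru
b_1=(23−7)−11=5

b_1=5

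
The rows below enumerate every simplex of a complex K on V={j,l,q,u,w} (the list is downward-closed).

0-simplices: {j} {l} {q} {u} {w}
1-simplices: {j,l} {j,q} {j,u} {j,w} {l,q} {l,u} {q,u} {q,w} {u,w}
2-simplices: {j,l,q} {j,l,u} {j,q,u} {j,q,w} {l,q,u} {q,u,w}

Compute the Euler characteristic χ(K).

n_0=5 n_1=9 n_2=6
χ=+5−9+6=2

χ(K)=2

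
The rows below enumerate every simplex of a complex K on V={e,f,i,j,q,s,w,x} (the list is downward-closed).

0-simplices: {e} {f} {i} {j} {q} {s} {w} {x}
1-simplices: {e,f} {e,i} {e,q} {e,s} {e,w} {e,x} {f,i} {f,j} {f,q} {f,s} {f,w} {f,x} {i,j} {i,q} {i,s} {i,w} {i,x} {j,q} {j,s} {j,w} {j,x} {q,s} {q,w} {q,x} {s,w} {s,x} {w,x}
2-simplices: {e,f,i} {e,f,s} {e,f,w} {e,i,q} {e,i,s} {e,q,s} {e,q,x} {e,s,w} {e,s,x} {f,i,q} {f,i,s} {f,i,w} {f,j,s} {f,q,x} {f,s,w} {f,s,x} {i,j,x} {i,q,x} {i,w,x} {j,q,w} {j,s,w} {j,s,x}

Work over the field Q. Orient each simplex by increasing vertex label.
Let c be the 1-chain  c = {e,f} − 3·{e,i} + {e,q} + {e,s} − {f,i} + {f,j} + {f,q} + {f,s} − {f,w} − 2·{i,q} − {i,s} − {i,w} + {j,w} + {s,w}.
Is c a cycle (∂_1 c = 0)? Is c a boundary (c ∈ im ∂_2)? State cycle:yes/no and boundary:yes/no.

cycle:yes boundary:yes

n_0=8 n_1=27 n_2=22  [Q]
∂1: piv[ef,ei,eq,es,ew,ex,fj] rk=7  ker:fi,fq,fs,fw,fx,ij,iq,is,iw,ix,jq,js,jw,jx,qs,qw,qx,sw,sx,wx
∂2: piv[efi,efs,efw,eiq,eis,eqs,eqx,esw,esx,fiq,fiw,fjs,fqx,ijx,iqx,iwx,jqw,jsw,jsx] rk=19  ker:fis,fsw,fsx
∂1c = 0
c vs im∂2: reduces to 0 ⇒ boundary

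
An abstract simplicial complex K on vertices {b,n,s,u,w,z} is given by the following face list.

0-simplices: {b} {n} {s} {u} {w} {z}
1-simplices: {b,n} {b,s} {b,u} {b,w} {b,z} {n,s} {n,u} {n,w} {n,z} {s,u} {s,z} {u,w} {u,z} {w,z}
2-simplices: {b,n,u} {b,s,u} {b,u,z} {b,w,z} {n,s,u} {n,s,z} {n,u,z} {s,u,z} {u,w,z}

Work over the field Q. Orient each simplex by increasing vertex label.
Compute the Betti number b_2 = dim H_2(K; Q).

b_2=1

n_0=6 n_1=14 n_2=9  [Q]
∂1: piv[bn,bs,bu,bw,bz] rk=5  ker:ns,nu,nw,nz,su,sz,uw,uz,wz
∂2: piv[bnu,bsu,buz,bwz,nsu,nsz,nuz,uwz] rk=8  ker:suz
b_2=(9−8)−0=1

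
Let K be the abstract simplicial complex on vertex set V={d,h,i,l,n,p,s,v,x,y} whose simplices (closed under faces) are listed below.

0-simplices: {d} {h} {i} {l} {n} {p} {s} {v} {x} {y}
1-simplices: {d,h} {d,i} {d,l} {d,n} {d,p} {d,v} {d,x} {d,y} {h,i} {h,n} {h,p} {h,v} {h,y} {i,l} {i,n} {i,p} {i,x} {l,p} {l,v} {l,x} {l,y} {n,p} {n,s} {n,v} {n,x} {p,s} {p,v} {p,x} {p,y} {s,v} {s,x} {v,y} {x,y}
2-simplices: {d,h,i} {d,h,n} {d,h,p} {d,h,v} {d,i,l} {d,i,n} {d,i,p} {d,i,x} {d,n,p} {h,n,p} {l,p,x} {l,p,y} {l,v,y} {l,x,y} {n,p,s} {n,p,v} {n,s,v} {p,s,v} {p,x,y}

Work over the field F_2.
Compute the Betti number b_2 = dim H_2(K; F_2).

b_2=3

n_0=10 n_1=33 n_2=19  [Z2]
∂1: piv[dh,di,dl,dn,dp,dv,dx,dy,ns] rk=9  ker:hi,hn,hp,hv,hy,il,in,ip,ix,lp,lv,lx,ly,np,nv,nx,ps,pv,px,py,sv,sx,vy,xy
∂2: piv[dhi,dhn,dhp,dhv,dil,din,dip,dix,dnp,lpx,lpy,lvy,lxy,nps,npv,nsv] rk=16  ker:hnp,psv,pxy
b_2=(19−16)−0=3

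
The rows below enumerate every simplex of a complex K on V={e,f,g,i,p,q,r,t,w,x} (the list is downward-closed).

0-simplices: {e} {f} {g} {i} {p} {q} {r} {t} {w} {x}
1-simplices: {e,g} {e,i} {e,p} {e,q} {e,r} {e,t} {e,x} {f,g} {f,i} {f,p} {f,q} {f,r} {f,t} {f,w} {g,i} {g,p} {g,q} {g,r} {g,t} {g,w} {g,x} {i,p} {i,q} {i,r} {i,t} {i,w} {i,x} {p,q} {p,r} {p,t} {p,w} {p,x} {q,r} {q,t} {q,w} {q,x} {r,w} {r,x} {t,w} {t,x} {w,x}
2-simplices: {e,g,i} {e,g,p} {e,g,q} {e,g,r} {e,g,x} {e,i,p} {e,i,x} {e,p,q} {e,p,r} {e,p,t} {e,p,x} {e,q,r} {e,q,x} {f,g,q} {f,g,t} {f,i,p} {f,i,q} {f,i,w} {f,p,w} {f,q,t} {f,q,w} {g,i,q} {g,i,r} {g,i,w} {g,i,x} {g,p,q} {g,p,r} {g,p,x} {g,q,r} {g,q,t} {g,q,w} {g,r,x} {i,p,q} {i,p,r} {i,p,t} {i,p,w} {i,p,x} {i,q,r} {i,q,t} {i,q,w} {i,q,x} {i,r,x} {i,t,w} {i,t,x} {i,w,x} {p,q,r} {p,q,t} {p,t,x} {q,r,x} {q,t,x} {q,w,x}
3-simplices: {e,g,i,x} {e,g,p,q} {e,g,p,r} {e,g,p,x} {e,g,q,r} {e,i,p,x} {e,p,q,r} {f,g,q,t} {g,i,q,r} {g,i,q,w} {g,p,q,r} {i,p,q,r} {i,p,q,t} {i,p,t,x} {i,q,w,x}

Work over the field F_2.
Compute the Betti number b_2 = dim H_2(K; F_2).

n_0=10 n_1=41 n_2=51 n_3=15  [Z2]
∂1: piv[eg,ei,ep,eq,er,et,ex,fg,fw] rk=9  ker:fi,fp,fq,fr,ft,gi,gp,gq,gr,gt,gw,gx,ip,iq,ir,it,iw,ix,pq,pr,pt,pw,px,qr,qt,qw,qx,rw,rx,tw,tx,wx
∂2: piv[egi,egp,egq,egr,egx,eip,eix,epq,epr,ept,epx,eqr,eqx,fgq,fgt,fip,fiq,fiw,fpw,fqt,fqw,giq,gir,giw,grx,ipt,iqt,itw,itx,iwx] rk=30  ker:gix,gpq,gpr,gpx,gqr,gqt,gqw,ipq,ipr,ipw,ipx,iqr,iqw,iqx,irx,pqr,pqt,ptx,qrx,qtx,qwx
∂3: piv[egix,egpq,egpr,egpx,egqr,eipx,epqr,fgqt,giqr,giqw,ipqr,ipqt,iptx,iqwx] rk=14  ker:gpqr
b_2=(51−30)−14=7

b_2=7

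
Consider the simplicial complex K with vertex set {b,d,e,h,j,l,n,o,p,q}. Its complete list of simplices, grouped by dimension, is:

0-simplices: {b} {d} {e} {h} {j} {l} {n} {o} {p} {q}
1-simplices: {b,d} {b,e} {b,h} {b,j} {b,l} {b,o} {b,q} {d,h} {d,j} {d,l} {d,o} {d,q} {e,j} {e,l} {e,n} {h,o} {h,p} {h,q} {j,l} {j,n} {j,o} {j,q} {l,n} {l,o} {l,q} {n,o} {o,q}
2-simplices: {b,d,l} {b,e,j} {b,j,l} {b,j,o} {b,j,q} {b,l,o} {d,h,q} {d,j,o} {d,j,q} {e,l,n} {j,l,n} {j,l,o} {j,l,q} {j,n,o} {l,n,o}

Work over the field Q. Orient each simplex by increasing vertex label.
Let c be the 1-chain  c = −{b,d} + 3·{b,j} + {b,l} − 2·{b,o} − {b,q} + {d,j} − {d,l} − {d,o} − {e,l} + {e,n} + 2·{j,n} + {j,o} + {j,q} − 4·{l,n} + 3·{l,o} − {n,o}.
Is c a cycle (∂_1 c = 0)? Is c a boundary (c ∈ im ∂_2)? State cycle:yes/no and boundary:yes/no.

cycle:yes boundary:yes

n_0=10 n_1=27 n_2=15  [Q]
∂1: piv[bd,be,bh,bj,bl,bo,bq,en,hp] rk=9  ker:dh,dj,dl,do,dq,ej,el,ho,hq,jl,jn,jo,jq,ln,lo,lq,no,oq
∂2: piv[bdl,bej,bjl,bjo,bjq,blo,dhq,djo,djq,eln,jln,jlq,jno] rk=13  ker:jlo,lno
∂1c = 0
c vs im∂2: reduces to 0 ⇒ boundary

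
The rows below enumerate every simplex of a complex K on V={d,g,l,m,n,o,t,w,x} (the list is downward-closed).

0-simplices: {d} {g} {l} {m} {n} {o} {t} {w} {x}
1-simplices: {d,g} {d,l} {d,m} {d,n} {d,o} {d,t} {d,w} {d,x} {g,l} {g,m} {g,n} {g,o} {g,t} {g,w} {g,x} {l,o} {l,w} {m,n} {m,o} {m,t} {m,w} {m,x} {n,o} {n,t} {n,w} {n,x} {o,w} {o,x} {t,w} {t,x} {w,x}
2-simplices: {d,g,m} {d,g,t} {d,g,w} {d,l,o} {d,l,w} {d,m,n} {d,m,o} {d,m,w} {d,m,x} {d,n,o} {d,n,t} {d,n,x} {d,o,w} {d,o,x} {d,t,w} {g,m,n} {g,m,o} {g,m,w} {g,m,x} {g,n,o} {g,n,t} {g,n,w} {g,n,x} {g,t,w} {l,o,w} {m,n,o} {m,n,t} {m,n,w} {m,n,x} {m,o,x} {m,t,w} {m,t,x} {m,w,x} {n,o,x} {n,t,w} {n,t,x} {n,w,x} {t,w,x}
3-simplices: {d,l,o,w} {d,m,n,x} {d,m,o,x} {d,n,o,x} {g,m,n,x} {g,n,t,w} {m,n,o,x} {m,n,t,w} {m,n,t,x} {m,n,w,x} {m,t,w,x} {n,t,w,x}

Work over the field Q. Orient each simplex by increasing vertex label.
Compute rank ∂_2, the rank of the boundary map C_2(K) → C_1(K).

rank∂_2=22

n_0=9 n_1=31 n_2=38 n_3=12  [Q]
∂1: piv[dg,dl,dm,dn,do,dt,dw,dx] rk=8  ker:gl,gm,gn,go,gt,gw,gx,lo,lw,mn,mo,mt,mw,mx,no,nt,nw,nx,ow,ox,tw,tx,wx
∂2: piv[dgm,dgt,dgw,dlo,dlw,dmn,dmo,dmw,dmx,dno,dnt,dnx,dow,dox,dtw,gmn,gmo,gmx,gnw,mnt,mtx,mwx] rk=22  ker:gmw,gno,gnt,gnx,gtw,low,mno,mnw,mnx,mox,mtw,nox,ntw,ntx,nwx,twx
∂3: piv[dlow,dmnx,dmox,dnox,gmnx,gntw,mnox,mntw,mntx,mnwx,mtwx] rk=11  ker:ntwx
rk∂_2=22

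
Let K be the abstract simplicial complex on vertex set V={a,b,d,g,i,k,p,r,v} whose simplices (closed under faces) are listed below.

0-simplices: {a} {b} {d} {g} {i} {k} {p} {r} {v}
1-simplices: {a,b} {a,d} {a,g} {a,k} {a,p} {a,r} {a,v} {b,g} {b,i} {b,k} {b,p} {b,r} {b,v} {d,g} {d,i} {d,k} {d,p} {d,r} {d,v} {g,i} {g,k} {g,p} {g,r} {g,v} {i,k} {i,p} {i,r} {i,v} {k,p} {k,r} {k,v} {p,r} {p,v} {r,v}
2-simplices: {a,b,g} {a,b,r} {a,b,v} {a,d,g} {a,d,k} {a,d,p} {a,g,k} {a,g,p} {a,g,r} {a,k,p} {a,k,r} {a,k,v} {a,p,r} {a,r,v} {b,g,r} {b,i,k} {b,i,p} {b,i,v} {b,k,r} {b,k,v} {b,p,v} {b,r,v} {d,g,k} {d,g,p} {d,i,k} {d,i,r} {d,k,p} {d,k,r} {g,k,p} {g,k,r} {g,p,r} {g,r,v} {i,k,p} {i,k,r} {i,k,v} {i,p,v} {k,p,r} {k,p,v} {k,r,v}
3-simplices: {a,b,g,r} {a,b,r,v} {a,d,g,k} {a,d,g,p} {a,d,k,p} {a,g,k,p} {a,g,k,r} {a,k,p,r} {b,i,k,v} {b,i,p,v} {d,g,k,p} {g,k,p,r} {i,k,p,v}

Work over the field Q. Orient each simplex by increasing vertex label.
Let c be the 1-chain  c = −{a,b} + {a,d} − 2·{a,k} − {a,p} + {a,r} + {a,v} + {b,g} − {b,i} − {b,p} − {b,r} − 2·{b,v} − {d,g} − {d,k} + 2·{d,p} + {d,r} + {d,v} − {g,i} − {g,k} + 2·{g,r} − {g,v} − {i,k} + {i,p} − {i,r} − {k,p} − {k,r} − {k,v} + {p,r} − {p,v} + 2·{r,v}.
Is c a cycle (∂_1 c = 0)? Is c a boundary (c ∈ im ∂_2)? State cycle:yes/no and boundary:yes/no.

cycle:no boundary:no

n_0=9 n_1=34 n_2=39 n_3=13  [Q]
∂1: piv[ab,ad,ag,ak,ap,ar,av,bi] rk=8  ker:bg,bk,bp,br,bv,dg,di,dk,dp,dr,dv,gi,gk,gp,gr,gv,ik,ip,ir,iv,kp,kr,kv,pr,pv,rv
∂2: piv[abg,abr,abv,adg,adk,adp,agk,agp,agr,akp,akr,akv,apr,arv,bik,bip,biv,bkr,bpv,dik,dir,dkr,grv,ikp] rk=24  ker:bgr,bkv,brv,dgk,dgp,dkp,gkp,gkr,gpr,ikr,ikv,ipv,kpr,kpv,krv
∂3: piv[abgr,abrv,adgk,adgp,adkp,agkp,agkr,akpr,bikv,bipv,gkpr,ikpv] rk=12  ker:dgkp
∂1c = {a} + 3·{b} − {d} + {g} − {i} − 2·{k} − {v}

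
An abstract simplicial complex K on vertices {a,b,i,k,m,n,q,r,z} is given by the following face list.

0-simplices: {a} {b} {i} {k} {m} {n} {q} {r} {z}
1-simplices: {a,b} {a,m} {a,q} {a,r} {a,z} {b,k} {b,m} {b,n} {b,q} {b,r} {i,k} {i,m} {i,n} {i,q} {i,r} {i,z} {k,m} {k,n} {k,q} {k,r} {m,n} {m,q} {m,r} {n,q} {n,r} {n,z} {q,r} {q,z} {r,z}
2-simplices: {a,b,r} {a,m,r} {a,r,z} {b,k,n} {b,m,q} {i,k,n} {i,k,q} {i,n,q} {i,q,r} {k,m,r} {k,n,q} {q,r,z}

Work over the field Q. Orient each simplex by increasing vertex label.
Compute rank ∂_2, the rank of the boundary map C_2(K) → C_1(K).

rank∂_2=11

n_0=9 n_1=29 n_2=12  [Q]
∂1: piv[ab,am,aq,ar,az,bk,bn,ik] rk=8  ker:bm,bq,br,im,in,iq,ir,iz,km,kn,kq,kr,mn,mq,mr,nq,nr,nz,qr,qz,rz
∂2: piv[abr,amr,arz,bkn,bmq,ikn,ikq,inq,iqr,kmr,qrz] rk=11  ker:knq
rk∂_2=11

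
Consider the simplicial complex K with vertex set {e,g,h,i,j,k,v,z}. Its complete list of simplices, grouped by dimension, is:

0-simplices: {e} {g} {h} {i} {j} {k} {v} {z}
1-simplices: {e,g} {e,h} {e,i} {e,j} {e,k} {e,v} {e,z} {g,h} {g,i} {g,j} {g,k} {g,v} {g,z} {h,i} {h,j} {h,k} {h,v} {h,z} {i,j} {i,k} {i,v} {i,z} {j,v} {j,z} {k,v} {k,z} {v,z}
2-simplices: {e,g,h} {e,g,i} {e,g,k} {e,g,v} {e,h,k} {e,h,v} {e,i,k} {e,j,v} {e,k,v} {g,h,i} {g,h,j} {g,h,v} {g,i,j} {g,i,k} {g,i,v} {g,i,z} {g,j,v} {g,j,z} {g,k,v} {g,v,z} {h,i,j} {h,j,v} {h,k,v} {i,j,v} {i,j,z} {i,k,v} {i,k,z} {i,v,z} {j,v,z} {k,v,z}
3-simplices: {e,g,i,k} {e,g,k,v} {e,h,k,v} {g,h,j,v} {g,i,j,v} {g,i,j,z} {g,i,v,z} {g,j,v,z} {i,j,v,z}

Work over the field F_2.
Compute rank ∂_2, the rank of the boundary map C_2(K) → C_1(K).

n_0=8 n_1=27 n_2=30 n_3=9  [Z2]
∂1: piv[eg,eh,ei,ej,ek,ev,ez] rk=7  ker:gh,gi,gj,gk,gv,gz,hi,hj,hk,hv,hz,ij,ik,iv,iz,jv,jz,kv,kz,vz
∂2: piv[egh,egi,egk,egv,ehk,ehv,eik,ejv,ekv,ghi,ghj,gij,giv,giz,gjv,gjz,gvz,ikz] rk=18  ker:ghv,gik,gkv,hij,hjv,hkv,ijv,ijz,ikv,ivz,jvz,kvz
∂3: piv[egik,egkv,ehkv,ghjv,gijv,gijz,givz,gjvz] rk=8  ker:ijvz
rk∂_2=18

rank∂_2=18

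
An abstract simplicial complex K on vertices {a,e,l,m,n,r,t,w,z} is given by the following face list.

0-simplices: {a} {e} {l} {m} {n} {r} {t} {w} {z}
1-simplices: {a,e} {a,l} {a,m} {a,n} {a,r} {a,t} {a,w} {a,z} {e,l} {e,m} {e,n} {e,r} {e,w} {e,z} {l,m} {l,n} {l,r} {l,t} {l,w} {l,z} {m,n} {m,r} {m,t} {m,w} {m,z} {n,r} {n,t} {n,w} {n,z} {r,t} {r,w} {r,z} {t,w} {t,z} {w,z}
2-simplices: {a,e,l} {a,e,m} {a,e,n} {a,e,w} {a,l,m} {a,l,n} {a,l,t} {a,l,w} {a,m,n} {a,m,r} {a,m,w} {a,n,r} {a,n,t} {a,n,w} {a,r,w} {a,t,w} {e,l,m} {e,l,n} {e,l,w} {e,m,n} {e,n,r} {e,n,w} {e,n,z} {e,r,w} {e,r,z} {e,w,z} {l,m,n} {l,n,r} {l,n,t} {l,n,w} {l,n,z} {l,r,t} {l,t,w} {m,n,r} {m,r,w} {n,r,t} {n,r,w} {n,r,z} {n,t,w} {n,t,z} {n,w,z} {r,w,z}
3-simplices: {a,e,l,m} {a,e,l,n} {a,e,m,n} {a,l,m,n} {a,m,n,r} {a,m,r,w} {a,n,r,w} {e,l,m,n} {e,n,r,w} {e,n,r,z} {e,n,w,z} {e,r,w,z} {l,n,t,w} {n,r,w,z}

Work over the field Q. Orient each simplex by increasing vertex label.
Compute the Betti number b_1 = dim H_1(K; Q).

b_1=3

n_0=9 n_1=35 n_2=42 n_3=14  [Q]
∂1: piv[ae,al,am,an,ar,at,aw,az] rk=8  ker:el,em,en,er,ew,ez,lm,ln,lr,lt,lw,lz,mn,mr,mt,mw,mz,nr,nt,nw,nz,rt,rw,rz,tw,tz,wz
∂2: piv[ael,aem,aen,aew,alm,aln,alt,alw,amn,amr,amw,anr,ant,anw,arw,atw,enr,enz,erz,ewz,lnr,lnz,lrt,ntz] rk=24  ker:elm,eln,elw,emn,enw,erw,lmn,lnt,lnw,ltw,mnr,mrw,nrt,nrw,nrz,ntw,nwz,rwz
∂3: piv[aelm,aeln,aemn,almn,amnr,amrw,anrw,enrw,enrz,enwz,erwz,lntw] rk=12  ker:elmn,nrwz
b_1=(35−8)−24=3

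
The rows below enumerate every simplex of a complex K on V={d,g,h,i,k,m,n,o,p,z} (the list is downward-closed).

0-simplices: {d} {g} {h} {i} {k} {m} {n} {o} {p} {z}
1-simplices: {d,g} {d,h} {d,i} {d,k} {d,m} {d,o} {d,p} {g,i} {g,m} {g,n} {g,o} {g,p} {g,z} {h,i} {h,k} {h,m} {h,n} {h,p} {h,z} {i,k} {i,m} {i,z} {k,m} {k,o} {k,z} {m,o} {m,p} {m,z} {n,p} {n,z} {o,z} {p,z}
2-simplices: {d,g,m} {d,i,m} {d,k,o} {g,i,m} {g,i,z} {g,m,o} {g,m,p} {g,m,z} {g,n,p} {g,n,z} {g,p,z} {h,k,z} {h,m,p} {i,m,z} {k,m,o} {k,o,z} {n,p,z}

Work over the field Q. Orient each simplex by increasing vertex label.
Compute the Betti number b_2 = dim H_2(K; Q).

n_0=10 n_1=32 n_2=17  [Q]
∂1: piv[dg,dh,di,dk,dm,do,dp,gn,gz] rk=9  ker:gi,gm,go,gp,hi,hk,hm,hn,hp,hz,ik,im,iz,km,ko,kz,mo,mp,mz,np,nz,oz,pz
∂2: piv[dgm,dim,dko,gim,giz,gmo,gmp,gmz,gnp,gnz,gpz,hkz,hmp,kmo,koz] rk=15  ker:imz,npz
b_2=(17−15)−0=2

b_2=2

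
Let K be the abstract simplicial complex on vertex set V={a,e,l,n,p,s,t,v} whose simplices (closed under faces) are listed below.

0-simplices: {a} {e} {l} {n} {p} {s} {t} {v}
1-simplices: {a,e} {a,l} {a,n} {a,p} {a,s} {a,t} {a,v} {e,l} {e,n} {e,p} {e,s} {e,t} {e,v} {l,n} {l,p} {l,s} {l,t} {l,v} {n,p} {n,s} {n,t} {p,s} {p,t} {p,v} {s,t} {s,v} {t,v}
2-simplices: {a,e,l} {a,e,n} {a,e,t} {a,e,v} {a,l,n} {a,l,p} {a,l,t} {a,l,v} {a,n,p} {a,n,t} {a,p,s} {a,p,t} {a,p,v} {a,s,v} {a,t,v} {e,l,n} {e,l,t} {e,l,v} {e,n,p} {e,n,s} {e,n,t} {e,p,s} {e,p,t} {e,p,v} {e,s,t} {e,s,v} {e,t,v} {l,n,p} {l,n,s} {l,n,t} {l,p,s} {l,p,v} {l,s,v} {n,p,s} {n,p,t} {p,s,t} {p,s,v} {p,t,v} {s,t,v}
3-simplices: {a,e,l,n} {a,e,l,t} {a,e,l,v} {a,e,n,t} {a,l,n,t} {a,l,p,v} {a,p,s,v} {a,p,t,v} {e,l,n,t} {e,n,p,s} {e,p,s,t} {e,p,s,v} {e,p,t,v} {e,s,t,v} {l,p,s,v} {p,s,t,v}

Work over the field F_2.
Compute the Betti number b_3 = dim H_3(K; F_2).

n_0=8 n_1=27 n_2=39 n_3=16  [Z2]
∂1: piv[ae,al,an,ap,as,at,av] rk=7  ker:el,en,ep,es,et,ev,ln,lp,ls,lt,lv,np,ns,nt,ps,pt,pv,st,sv,tv
∂2: piv[ael,aen,aet,aev,aln,alp,alt,alv,anp,ant,aps,apt,apv,asv,atv,enp,ens,eps,est,lns] rk=20  ker:eln,elt,elv,ent,ept,epv,esv,etv,lnp,lnt,lps,lpv,lsv,nps,npt,pst,psv,ptv,stv
∂3: piv[aeln,aelt,aelv,aent,alnt,alpv,apsv,aptv,enps,epst,epsv,eptv,estv,lpsv] rk=14  ker:elnt,pstv
b_3=(16−14)−0=2

b_3=2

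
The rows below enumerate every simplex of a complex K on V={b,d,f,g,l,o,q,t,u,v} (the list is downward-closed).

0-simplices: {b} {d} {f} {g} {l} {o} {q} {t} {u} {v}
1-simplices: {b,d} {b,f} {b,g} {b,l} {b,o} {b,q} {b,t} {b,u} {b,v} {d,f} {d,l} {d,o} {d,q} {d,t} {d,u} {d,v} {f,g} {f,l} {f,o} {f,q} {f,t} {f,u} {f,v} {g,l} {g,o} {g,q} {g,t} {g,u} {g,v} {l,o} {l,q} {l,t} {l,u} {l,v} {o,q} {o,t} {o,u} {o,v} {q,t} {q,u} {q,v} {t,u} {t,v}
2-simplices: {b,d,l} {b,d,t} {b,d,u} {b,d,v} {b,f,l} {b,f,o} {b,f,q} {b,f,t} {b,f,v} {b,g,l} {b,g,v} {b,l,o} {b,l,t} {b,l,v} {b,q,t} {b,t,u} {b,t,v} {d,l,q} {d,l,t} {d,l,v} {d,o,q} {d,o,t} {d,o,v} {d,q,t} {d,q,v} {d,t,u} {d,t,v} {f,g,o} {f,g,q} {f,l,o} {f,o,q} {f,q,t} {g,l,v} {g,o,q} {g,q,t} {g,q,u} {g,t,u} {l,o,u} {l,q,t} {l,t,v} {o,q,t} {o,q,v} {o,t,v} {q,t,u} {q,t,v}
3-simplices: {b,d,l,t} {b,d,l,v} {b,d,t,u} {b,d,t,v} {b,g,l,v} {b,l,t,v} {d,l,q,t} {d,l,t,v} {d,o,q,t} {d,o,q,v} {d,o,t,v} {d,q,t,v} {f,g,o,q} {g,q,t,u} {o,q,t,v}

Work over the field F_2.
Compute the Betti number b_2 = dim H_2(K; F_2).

n_0=10 n_1=43 n_2=45 n_3=15  [Z2]
∂1: piv[bd,bf,bg,bl,bo,bq,bt,bu,bv] rk=9  ker:df,dl,do,dq,dt,du,dv,fg,fl,fo,fq,ft,fu,fv,gl,go,gq,gt,gu,gv,lo,lq,lt,lu,lv,oq,ot,ou,ov,qt,qu,qv,tu,tv
∂2: piv[bdl,bdt,bdu,bdv,bfl,bfo,bfq,bft,bfv,bgl,bgv,blo,blt,blv,bqt,btu,btv,dlq,doq,dot,dov,dqt,dqv,fgo,fgq,foq,gqt,gqu,gtu,lou] rk=30  ker:dlt,dlv,dtu,dtv,flo,fqt,glv,goq,lqt,ltv,oqt,oqv,otv,qtu,qtv
∂3: piv[bdlt,bdlv,bdtu,bdtv,bglv,bltv,dlqt,doqt,doqv,dotv,dqtv,fgoq,gqtu] rk=13  ker:dltv,oqtv
b_2=(45−30)−13=2

b_2=2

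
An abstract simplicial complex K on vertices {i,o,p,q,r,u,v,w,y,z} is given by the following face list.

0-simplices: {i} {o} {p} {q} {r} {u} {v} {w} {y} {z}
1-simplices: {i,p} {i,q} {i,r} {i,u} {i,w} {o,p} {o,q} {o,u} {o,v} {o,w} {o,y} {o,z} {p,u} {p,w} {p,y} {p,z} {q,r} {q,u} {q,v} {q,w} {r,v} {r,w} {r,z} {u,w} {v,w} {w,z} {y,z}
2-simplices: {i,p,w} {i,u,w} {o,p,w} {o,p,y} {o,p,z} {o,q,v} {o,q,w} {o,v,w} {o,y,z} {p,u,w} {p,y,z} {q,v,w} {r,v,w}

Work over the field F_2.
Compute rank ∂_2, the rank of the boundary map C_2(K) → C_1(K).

rank∂_2=11

n_0=10 n_1=27 n_2=13  [Z2]
∂1: piv[ip,iq,ir,iu,iw,op,ov,oy,oz] rk=9  ker:oq,ou,ow,pu,pw,py,pz,qr,qu,qv,qw,rv,rw,rz,uw,vw,wz,yz
∂2: piv[ipw,iuw,opw,opy,opz,oqv,oqw,ovw,oyz,puw,rvw] rk=11  ker:pyz,qvw
rk∂_2=11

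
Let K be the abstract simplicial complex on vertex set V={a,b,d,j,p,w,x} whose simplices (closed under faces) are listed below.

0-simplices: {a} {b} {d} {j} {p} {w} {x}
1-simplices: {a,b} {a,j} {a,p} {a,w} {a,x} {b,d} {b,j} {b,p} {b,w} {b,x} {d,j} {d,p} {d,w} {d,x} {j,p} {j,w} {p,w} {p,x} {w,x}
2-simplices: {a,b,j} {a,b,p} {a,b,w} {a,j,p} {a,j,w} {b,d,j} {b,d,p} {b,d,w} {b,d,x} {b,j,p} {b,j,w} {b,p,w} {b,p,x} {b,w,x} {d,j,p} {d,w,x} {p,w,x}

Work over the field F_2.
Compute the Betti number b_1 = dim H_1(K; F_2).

n_0=7 n_1=19 n_2=17  [Z2]
∂1: piv[ab,aj,ap,aw,ax,bd] rk=6  ker:bj,bp,bw,bx,dj,dp,dw,dx,jp,jw,pw,px,wx
∂2: piv[abj,abp,abw,ajp,ajw,bdj,bdp,bdw,bdx,bpw,bpx,bwx] rk=12  ker:bjp,bjw,djp,dwx,pwx
b_1=(19−6)−12=1

b_1=1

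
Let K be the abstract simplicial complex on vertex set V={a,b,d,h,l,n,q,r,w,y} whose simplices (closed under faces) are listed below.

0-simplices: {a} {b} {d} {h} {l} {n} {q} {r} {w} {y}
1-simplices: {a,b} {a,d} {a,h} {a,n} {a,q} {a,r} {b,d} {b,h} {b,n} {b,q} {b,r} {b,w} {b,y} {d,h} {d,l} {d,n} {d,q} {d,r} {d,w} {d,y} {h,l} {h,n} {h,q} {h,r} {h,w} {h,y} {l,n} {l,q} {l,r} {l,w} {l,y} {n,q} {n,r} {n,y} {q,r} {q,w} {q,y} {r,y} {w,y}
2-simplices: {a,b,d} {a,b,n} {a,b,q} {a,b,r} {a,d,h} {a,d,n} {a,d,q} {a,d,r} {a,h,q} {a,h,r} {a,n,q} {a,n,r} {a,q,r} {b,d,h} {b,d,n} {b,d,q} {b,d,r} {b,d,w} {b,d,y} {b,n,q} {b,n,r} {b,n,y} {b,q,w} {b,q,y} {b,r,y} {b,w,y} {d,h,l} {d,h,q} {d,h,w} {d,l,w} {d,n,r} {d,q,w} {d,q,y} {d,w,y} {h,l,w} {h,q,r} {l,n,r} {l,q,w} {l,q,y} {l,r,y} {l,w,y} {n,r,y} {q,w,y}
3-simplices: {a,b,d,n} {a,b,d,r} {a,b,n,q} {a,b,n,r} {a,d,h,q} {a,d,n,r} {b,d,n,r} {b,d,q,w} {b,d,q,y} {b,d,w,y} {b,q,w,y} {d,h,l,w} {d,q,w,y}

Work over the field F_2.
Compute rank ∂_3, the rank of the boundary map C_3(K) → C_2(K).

n_0=10 n_1=39 n_2=43 n_3=13  [Z2]
∂1: piv[ab,ad,ah,an,aq,ar,bw,by,dl] rk=9  ker:bd,bh,bn,bq,br,dh,dn,dq,dr,dw,dy,hl,hn,hq,hr,hw,hy,ln,lq,lr,lw,ly,nq,nr,ny,qr,qw,qy,ry,wy
∂2: piv[abd,abn,abq,abr,adh,adn,adq,adr,ahq,ahr,anq,anr,aqr,bdh,bdw,bdy,bny,bqw,bqy,bry,bwy,dhl,dhw,dlw,lnr,lqw,lqy,lry] rk=28  ker:bdn,bdq,bdr,bnq,bnr,dhq,dnr,dqw,dqy,dwy,hlw,hqr,lwy,nry,qwy
∂3: piv[abdn,abdr,abnq,abnr,adhq,adnr,bdqw,bdqy,bdwy,bqwy,dhlw] rk=11  ker:bdnr,dqwy
rk∂_3=11

rank∂_3=11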